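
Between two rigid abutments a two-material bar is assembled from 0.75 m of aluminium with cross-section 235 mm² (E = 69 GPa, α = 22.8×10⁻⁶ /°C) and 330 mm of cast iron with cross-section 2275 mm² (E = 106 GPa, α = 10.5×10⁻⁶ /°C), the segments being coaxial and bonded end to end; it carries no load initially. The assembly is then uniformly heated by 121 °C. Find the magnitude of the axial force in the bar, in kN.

P ≈ 52.3 kN (compressive)

If the supports were absent, the total length change would be Σ αᵢΔT Lᵢ = 22.8×10⁻⁶×121×750 + 10.5×10⁻⁶×121×330 = 2.488 mm.
Since the ends are fixed, an axial force P builds up, equal in every segment, with P · Σ Lᵢ/(AᵢEᵢ) = δ_free.
The series flexibility is Σ Lᵢ/(AᵢEᵢ) = 750/(235×69×10³) + 330/(2275×106×10³) = 4.762×10⁻⁵ mm/N.
Hence P = δ_free / Σ(L/AE) = 2.488/4.762×10⁻⁵ = 52.25 kN (compressive).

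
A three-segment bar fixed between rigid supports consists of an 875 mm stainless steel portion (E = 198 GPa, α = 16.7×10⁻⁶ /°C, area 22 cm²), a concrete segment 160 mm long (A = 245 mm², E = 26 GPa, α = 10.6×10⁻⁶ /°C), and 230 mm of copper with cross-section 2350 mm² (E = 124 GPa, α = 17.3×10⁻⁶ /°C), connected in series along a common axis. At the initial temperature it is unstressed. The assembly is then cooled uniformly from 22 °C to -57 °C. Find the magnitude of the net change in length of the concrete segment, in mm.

|ΔL| ≈ 1.31 mm

If the supports were absent, the total length change would be Σ αᵢΔT Lᵢ = 16.7×10⁻⁶×79×875 + 10.6×10⁻⁶×79×160 + 17.3×10⁻⁶×79×230 = 1.603 mm.
The rigid supports impose zero overall length change; the single axial force P common to all segments must satisfy P Σ Lᵢ/(AᵢEᵢ) = δ_free.
Σ Lᵢ/(AᵢEᵢ) = 875/(2200×198×10³) + 160/(245×26×10³) + 230/(2350×124×10³) = 2.792×10⁻⁵ mm/N.
So P = 1.603 / 2.792×10⁻⁵ = 57.41 kN, tensile.
For the concrete segment, free thermal change = 10.6×10⁻⁶×79×160 = 0.134 mm and elastic change from P = 57410×160/(245×26×10³) = 1.442 mm; these oppose, so the net change is 1.31 mm (segment lengthens).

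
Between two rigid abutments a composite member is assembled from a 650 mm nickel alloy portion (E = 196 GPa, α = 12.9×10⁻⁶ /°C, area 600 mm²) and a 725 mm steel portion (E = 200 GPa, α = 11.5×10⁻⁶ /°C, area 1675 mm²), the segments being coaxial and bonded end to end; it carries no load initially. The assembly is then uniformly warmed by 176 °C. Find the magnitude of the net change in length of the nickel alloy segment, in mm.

With the walls removed the bar would change length by δ_free = Σ αᵢΔT Lᵢ = 12.9×10⁻⁶×176×650 + 11.5×10⁻⁶×176×725 = 2.943 mm.
The rigid supports impose zero overall length change; the single axial force P common to all segments must satisfy P Σ Lᵢ/(AᵢEᵢ) = δ_free.
The series flexibility is Σ Lᵢ/(AᵢEᵢ) = 650/(600×196×10³) + 725/(1675×200×10³) = 7.691×10⁻⁶ mm/N.
So P = 2.943 / 7.691×10⁻⁶ = 382.7 kN, compressive.
For the nickel alloy segment, free thermal change = 12.9×10⁻⁶×176×650 = 1.476 mm and elastic change from P = 382700×650/(600×196×10³) = 2.115 mm; these oppose, so the net change is 0.639 mm (segment shortens).

|ΔL| ≈ 0.639 mm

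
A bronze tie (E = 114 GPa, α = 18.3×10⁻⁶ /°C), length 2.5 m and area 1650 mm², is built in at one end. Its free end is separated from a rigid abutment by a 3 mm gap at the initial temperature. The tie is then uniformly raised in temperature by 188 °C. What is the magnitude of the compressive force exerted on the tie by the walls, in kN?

If the wall were absent the tie would grow by αΔT L = 18.3×10⁻⁶ × 188 × 2500 = 8.601 mm.
The gap closes (δ_free > 3 mm) and the wall then resists a further 8.601 − 3 = 5.601 mm of expansion.
Compatibility: PL/(AE) = 5.601 mm, so σ = P/A = E × (5.601/2500) = 255.4 MPa.
Force on the wall = σA = 255.4 × 1650 mm² = 421.4 kN.

P ≈ 421 kN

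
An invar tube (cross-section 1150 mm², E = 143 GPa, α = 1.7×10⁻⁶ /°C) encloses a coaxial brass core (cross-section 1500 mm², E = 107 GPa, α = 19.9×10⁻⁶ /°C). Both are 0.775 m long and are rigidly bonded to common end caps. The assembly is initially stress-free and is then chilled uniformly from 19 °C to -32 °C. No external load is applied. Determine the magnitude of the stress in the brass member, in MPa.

The brass has the larger α, so on cooling it would change length more than the invar if both were free. The rigid plates force a common final length, so the brass is put into tension and the invar into compression, with equal and opposite forces P (no external load).
Equating the net (thermal + elastic) strains gives |α₁ − α₂|·ΔT = P·[1/(A₁E₁) + 1/(A₂E₂)].
|α₁ − α₂|·ΔT = 18.2×10⁻⁶ × 51 = 0.0009282.
1/(A₁E₁) + 1/(A₂E₂) = 1/(1150×143×10³) + 1/(1500×107×10³) = 1.231×10⁻⁸ N⁻¹.
P = 0.0009282 / 1.231×10⁻⁸ = 75390 N = 75.39 kN.
σ_{brass} = P/A₂ = 75390/1500 = 50.26 MPa, tensile.

σ ≈ 50.3 MPa (tensile)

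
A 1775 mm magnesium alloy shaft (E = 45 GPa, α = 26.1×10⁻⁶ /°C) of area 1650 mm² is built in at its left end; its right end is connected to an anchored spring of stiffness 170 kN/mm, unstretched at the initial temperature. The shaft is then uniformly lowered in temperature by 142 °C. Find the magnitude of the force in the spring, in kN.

P ≈ 221 kN

The unrestrained thermal change is αΔT L = 26.1×10⁻⁶ × 142 × 1775 = 6.579 mm.
With a force P in the spring, the elastic change of the shaft is PL/(AE) and that of the spring is P/k; compatibility requires their sum to equal δ_free.
So P = δ_free / [L/(AE) + 1/k] = 6.579 / [ 1775/(1650×45×10³) + 1/(170×10³) ].
P = 6.579 / 2.979×10⁻⁵ = 220800 N.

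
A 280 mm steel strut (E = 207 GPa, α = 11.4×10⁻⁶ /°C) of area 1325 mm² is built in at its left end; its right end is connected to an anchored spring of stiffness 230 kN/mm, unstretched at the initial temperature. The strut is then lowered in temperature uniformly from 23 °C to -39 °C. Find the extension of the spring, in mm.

δ ≈ 0.16 mm

Free thermal contraction: δ_free = αΔT L = 11.4×10⁻⁶ × 62 × 280 = 0.1979 mm.
With a force P in the spring, the elastic change of the strut is PL/(AE) and that of the spring is P/k; compatibility requires their sum to equal δ_free.
P [ L/(AE) + 1/k ] = δ_free → P [ 280/(1325×207×10³) + 1/(230×10³) ] = 0.1979.
P = 0.1979 / 5.369×10⁻⁶ = 36860 N.
Spring extension = P/k = 36860/(230×10³) = 0.1603 mm.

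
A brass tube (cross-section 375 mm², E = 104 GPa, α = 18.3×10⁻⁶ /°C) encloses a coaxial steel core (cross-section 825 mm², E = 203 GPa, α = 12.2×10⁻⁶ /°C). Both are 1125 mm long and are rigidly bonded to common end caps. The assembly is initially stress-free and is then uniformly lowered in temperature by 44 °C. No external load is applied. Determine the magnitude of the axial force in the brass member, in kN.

P ≈ 8.49 kN (tensile in the brass)

The brass has the larger α, so on cooling it would change length more than the steel if both were free. The rigid plates force a common final length, so the brass is put into tension and the steel into compression, with equal and opposite forces P (no external load).
Equating the net (thermal + elastic) strains gives |α₁ − α₂|·ΔT = P·[1/(A₁E₁) + 1/(A₂E₂)].
|α₁ − α₂|·ΔT = 6.1×10⁻⁶ × 44 = 0.0002684.
1/(A₁E₁) + 1/(A₂E₂) = 1/(375×104×10³) + 1/(825×203×10³) = 3.161×10⁻⁸ N⁻¹.
P = 0.0002684 / 3.161×10⁻⁸ = 8490 N = 8.49 kN.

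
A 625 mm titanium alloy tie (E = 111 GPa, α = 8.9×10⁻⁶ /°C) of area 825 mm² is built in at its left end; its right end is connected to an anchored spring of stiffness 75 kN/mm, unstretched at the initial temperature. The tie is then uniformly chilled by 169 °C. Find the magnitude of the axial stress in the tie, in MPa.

Free thermal contraction: δ_free = αΔT L = 8.9×10⁻⁶ × 169 × 625 = 0.9401 mm.
Let P be the tensile force in the spring. The tie extends elastically by PL/(AE) and the spring stretches by P/k; together these equal δ_free.
P [ L/(AE) + 1/k ] = δ_free → P [ 625/(825×111×10³) + 1/(75×10³) ] = 0.9401.
P = 0.9401 / 2.016×10⁻⁵ = 46630 N.
σ = P/A = 46630/825 = 56.53 MPa.

σ ≈ 56.5 MPa (tensile)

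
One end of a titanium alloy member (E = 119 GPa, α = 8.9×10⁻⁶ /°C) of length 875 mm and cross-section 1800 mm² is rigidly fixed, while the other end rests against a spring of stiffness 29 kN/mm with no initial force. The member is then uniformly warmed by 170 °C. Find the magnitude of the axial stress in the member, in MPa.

Free thermal expansion: δ_free = αΔT L = 8.9×10⁻⁶ × 170 × 875 = 1.324 mm.
Let P be the compressive force at the spring. The member shortens elastically by PL/(AE) and the spring compresses by P/k; together these equal δ_free.
P [ L/(AE) + 1/k ] = δ_free → P [ 875/(1800×119×10³) + 1/(29×10³) ] = 1.324.
P = 1.324 / 3.857×10⁻⁵ = 34330 N.
σ = P/A = 34330/1800 = 19.07 MPa.

σ ≈ 19.1 MPa (compressive)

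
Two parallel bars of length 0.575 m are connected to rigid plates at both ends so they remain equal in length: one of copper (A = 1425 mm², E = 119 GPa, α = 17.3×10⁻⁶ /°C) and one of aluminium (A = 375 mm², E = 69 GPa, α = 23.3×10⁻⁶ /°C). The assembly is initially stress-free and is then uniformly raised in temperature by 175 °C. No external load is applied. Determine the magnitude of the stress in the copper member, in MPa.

σ ≈ 16.5 MPa (tensile)

Equilibrium of a rigid end plate with no external load gives equal and opposite internal forces ±P in the two members. Since α_{aluminium} > α_{copper}, heating drives the aluminium into compression and the copper into tension.
Setting the final lengths equal and cancelling L: (α₁ − α₂)ΔT = P/(A₁E₁) + P/(A₂E₂).
|α₁ − α₂|·ΔT = 6×10⁻⁶ × 175 = 0.00105.
1/(A₁E₁) + 1/(A₂E₂) = 1/(1425×119×10³) + 1/(375×69×10³) = 4.454×10⁻⁸ N⁻¹.
So P = 0.00105 / 4.454×10⁻⁸ = 23.57 kN.
σ_{copper} = P/A₁ = 23570/1425 = 16.54 MPa, tensile.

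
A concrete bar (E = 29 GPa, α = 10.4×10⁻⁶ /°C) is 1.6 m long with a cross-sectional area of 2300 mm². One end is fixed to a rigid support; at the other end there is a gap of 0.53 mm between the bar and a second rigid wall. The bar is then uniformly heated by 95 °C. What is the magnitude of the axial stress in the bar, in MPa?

If the wall were absent the bar would grow by αΔT L = 10.4×10⁻⁶ × 95 × 1600 = 1.581 mm.
After closing the 0.53 mm clearance, 1.581 − 0.53 = 1.051 mm of expansion remains to be suppressed by the wall.
That suppressed elongation corresponds to σ = E·Δ/L = 29×10³ × 1.051/1600 = 19.05 MPa.

σ ≈ 19 MPa (compressive)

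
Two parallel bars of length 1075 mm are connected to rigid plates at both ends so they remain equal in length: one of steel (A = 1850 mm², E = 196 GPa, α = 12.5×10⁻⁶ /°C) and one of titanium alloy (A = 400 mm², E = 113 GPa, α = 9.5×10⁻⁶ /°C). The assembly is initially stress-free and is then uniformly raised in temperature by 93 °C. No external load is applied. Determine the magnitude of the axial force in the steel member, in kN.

The steel has the larger α, so on heating it would change length more than the titanium alloy if both were free. The rigid plates force a common final length, so the steel is put into compression and the titanium alloy into tension, with equal and opposite forces P (no external load).
Compatibility of the two members (thermal + elastic change equal): (α₁ − α₂)ΔT = P·[1/(A₁E₁) + 1/(A₂E₂)].
|α₁ − α₂|·ΔT = 3×10⁻⁶ × 93 = 0.000279.
1/(A₁E₁) + 1/(A₂E₂) = 1/(1850×196×10³) + 1/(400×113×10³) = 2.488×10⁻⁸ N⁻¹.
P = 0.000279 / 2.488×10⁻⁸ = 11210 N = 11.21 kN.

P ≈ 11.2 kN (compressive in the steel)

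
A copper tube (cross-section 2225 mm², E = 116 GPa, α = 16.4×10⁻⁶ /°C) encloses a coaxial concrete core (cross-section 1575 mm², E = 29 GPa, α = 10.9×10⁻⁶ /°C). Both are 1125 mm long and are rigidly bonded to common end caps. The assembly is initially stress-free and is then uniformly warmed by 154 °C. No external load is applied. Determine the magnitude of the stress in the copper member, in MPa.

σ ≈ 14.8 MPa (compressive)

The copper has the larger α, so on heating it would change length more than the concrete if both were free. The rigid plates force a common final length, so the copper is put into compression and the concrete into tension, with equal and opposite forces P (no external load).
Compatibility of the two members (thermal + elastic change equal): (α₁ − α₂)ΔT = P·[1/(A₁E₁) + 1/(A₂E₂)].
|α₁ − α₂|·ΔT = 5.5×10⁻⁶ × 154 = 0.000847.
1/(A₁E₁) + 1/(A₂E₂) = 1/(2225×116×10³) + 1/(1575×29×10³) = 2.577×10⁻⁸ N⁻¹.
P = 0.000847 / 2.577×10⁻⁸ = 32870 N = 32.87 kN.
σ_{copper} = P/A₁ = 32870/2225 = 14.77 MPa, compressive.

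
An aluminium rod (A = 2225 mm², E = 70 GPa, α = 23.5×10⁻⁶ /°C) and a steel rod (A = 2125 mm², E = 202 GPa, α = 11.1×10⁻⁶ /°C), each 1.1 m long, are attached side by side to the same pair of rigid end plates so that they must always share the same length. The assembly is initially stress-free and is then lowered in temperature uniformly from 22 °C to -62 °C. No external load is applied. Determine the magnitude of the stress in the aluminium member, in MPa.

σ ≈ 53.5 MPa (tensile)

Equilibrium of a rigid end plate with no external load gives equal and opposite internal forces ±P in the two members. Since α_{aluminium} > α_{steel}, cooling drives the aluminium into tension and the steel into compression.
Equating the net (thermal + elastic) strains gives |α₁ − α₂|·ΔT = P·[1/(A₁E₁) + 1/(A₂E₂)].
|α₁ − α₂|·ΔT = 12.4×10⁻⁶ × 84 = 0.001042.
1/(A₁E₁) + 1/(A₂E₂) = 1/(2225×70×10³) + 1/(2125×202×10³) = 8.75×10⁻⁹ N⁻¹.
P = 0.001042 / 8.75×10⁻⁹ = 119000 N = 119 kN.
σ_{aluminium} = P/A₁ = 119000/2225 = 53.5 MPa, tensile.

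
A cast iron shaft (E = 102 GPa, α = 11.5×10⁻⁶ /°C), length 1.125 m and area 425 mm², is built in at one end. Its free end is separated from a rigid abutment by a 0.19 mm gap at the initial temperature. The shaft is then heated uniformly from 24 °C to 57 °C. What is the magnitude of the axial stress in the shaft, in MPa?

If the wall were absent the shaft would grow by αΔT L = 11.5×10⁻⁶ × 33 × 1125 = 0.4269 mm.
The gap closes (δ_free > 0.19 mm) and the wall then resists a further 0.4269 − 0.19 = 0.2369 mm of expansion.
So σ = E(δ_free − g)/L = 102×10³ × 0.2369/1125 = 21.48 MPa.

σ ≈ 21.5 MPa (compressive)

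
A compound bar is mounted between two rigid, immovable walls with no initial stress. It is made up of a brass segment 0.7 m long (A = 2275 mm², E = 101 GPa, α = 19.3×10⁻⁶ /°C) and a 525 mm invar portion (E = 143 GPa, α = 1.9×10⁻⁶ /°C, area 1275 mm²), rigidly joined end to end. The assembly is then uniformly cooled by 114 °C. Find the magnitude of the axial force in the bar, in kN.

P ≈ 279 kN (tensile)

Free thermal contraction of the whole bar: Σ αᵢΔT Lᵢ = 19.3×10⁻⁶×114×700 + 1.9×10⁻⁶×114×525 = 1.654 mm.
The walls prevent any net length change, so an axial force P (same in every segment) develops. Compatibility: P · Σ Lᵢ/(AᵢEᵢ) = δ_free.
Σ Lᵢ/(AᵢEᵢ) = 700/(2275×101×10³) + 525/(1275×143×10³) = 5.926×10⁻⁶ mm/N.
So P = 1.654 / 5.926×10⁻⁶ = 279.1 kN, tensile.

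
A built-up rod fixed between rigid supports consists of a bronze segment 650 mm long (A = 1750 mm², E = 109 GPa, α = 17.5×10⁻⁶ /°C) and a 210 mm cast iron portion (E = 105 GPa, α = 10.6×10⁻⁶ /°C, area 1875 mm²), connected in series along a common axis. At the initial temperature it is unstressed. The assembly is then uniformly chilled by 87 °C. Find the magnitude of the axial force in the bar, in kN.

With the walls removed the bar would change length by δ_free = Σ αᵢΔT Lᵢ = 17.5×10⁻⁶×87×650 + 10.6×10⁻⁶×87×210 = 1.183 mm.
The rigid supports impose zero overall length change; the single axial force P common to all segments must satisfy P Σ Lᵢ/(AᵢEᵢ) = δ_free.
The series flexibility is Σ Lᵢ/(AᵢEᵢ) = 650/(1750×109×10³) + 210/(1875×105×10³) = 4.474×10⁻⁶ mm/N.
Hence P = δ_free / Σ(L/AE) = 1.183/4.474×10⁻⁶ = 264.5 kN (tensile).

P ≈ 264 kN (tensile)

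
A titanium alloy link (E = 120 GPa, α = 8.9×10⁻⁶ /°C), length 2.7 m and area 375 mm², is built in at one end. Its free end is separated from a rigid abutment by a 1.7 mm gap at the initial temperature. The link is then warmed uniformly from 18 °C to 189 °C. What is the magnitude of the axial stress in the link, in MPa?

σ ≈ 107 MPa (compressive)

If the wall were absent the link would grow by αΔT L = 8.9×10⁻⁶ × 171 × 2700 = 4.109 mm.
This exceeds the 1.7 mm gap, so the wall pushes back. The portion of expansion that must be recovered elastically is δ_free − gap = 4.109 − 1.7 = 2.409 mm.
That suppressed elongation corresponds to σ = E·Δ/L = 120×10³ × 2.409/2700 = 107.1 MPa.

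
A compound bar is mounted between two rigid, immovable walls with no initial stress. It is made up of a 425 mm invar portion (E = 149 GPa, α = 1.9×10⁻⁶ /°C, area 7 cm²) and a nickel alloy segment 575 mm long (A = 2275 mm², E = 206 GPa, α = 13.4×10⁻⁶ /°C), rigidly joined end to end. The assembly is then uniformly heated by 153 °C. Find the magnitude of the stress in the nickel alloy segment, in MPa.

With the walls removed the bar would change length by δ_free = Σ αᵢΔT Lᵢ = 1.9×10⁻⁶×153×425 + 13.4×10⁻⁶×153×575 = 1.302 mm.
Since the ends are fixed, an axial force P builds up, equal in every segment, with P · Σ Lᵢ/(AᵢEᵢ) = δ_free.
Σ Lᵢ/(AᵢEᵢ) = 425/(700×149×10³) + 575/(2275×206×10³) = 5.302×10⁻⁶ mm/N.
Hence P = δ_free / Σ(L/AE) = 1.302/5.302×10⁻⁶ = 245.7 kN (compressive).
σ_{nickel alloy} = P / A = 245700 / 2275 = 108 MPa.

σ ≈ 108 MPa (compressive)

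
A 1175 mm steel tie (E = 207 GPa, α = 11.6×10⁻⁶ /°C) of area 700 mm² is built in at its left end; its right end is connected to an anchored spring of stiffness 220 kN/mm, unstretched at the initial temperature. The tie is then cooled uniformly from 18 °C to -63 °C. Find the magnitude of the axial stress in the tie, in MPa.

If the spring were absent the tie would shorten by αΔT L = 11.6×10⁻⁶ × 81 × 1175 = 1.104 mm.
With a force P in the spring, the elastic change of the tie is PL/(AE) and that of the spring is P/k; compatibility requires their sum to equal δ_free.
So P = δ_free / [L/(AE) + 1/k] = 1.104 / [ 1175/(700×207×10³) + 1/(220×10³) ].
P = 1.104 / 1.265×10⁻⁵ = 87240 N.
σ = P/A = 87240/700 = 124.6 MPa.

σ ≈ 125 MPa (tensile)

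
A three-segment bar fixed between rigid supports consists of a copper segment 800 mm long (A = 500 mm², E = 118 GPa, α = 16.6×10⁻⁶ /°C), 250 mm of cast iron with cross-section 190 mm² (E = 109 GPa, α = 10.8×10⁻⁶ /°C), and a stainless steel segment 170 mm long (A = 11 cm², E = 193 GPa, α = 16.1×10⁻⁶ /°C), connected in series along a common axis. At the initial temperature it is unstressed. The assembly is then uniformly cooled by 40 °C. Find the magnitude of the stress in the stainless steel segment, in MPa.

σ ≈ 25.8 MPa (tensile)

If the supports were absent, the total length change would be Σ αᵢΔT Lᵢ = 16.6×10⁻⁶×40×800 + 10.8×10⁻⁶×40×250 + 16.1×10⁻⁶×40×170 = 0.7487 mm.
The walls prevent any net length change, so an axial force P (same in every segment) develops. Compatibility: P · Σ Lᵢ/(AᵢEᵢ) = δ_free.
Σ Lᵢ/(AᵢEᵢ) = 800/(500×118×10³) + 250/(190×109×10³) + 170/(1100×193×10³) = 2.643×10⁻⁵ mm/N.
P = 0.7487 / 2.643×10⁻⁵ = 28330 N = 28.33 kN, tensile.
σ_{stainless steel} = P / A = 28330 / 1100 = 25.75 MPa.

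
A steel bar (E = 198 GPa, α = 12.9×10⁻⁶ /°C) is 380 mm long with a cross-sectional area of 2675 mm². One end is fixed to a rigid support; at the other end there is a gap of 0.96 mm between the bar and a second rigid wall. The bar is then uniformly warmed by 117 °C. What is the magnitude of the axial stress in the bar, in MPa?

σ ≈ 0 MPa

If the wall were absent the bar would grow by αΔT L = 12.9×10⁻⁶ × 117 × 380 = 0.5735 mm.
Since δ_free = 0.574 mm is less than the 0.96 mm gap, the bar never touches the wall. No axial force develops.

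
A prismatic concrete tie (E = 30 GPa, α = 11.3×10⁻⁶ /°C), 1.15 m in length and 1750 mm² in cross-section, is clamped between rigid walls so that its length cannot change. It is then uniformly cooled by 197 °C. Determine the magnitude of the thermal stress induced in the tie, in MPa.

The supports are rigid, so the total axial strain is zero. The restrained thermal strain is ε = αΔT = 11.3×10⁻⁶ × 197 = 2226.1×10⁻⁶.
Hence σ = E·αΔT = 30×10³ × 2226.1×10⁻⁶ = 66.78 MPa, tensile.

σ ≈ 66.8 MPa (tensile)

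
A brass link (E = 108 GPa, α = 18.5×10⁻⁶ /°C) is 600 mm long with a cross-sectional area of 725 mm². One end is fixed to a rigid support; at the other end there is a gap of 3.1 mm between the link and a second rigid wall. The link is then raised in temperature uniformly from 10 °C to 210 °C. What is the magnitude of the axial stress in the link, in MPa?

Unrestrained expansion: δ_free = αΔT L = 18.5×10⁻⁶ × 200 × 600 = 2.22 mm.
Since δ_free = 2.22 mm is less than the 3.1 mm gap, the link never touches the wall. No axial force develops.

σ ≈ 0 MPa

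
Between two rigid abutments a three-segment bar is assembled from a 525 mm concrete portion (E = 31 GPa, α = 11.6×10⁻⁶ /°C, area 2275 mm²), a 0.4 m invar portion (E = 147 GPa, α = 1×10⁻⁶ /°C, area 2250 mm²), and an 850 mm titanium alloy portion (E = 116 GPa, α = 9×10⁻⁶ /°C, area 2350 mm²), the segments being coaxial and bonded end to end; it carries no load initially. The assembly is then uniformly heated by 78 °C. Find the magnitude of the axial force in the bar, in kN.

P ≈ 93.7 kN (compressive)

If the supports were absent, the total length change would be Σ αᵢΔT Lᵢ = 11.6×10⁻⁶×78×525 + 1×10⁻⁶×78×400 + 9×10⁻⁶×78×850 = 1.103 mm.
Since the ends are fixed, an axial force P builds up, equal in every segment, with P · Σ Lᵢ/(AᵢEᵢ) = δ_free.
The series flexibility is Σ Lᵢ/(AᵢEᵢ) = 525/(2275×31×10³) + 400/(2250×147×10³) + 850/(2350×116×10³) = 1.177×10⁻⁵ mm/N.
P = 1.103 / 1.177×10⁻⁵ = 93690 N = 93.69 kN, compressive.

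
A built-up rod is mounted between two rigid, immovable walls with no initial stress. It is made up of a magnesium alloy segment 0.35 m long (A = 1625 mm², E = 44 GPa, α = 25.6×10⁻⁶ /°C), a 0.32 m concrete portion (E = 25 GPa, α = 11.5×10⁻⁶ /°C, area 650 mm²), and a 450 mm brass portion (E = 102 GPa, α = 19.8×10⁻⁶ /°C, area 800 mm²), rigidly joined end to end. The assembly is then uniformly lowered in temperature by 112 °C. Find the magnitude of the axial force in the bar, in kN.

Free thermal contraction of the whole bar: Σ αᵢΔT Lᵢ = 25.6×10⁻⁶×112×350 + 11.5×10⁻⁶×112×320 + 19.8×10⁻⁶×112×450 = 2.414 mm.
The rigid supports impose zero overall length change; the single axial force P common to all segments must satisfy P Σ Lᵢ/(AᵢEᵢ) = δ_free.
The series flexibility is Σ Lᵢ/(AᵢEᵢ) = 350/(1625×44×10³) + 320/(650×25×10³) + 450/(800×102×10³) = 3.01×10⁻⁵ mm/N.
Hence P = δ_free / Σ(L/AE) = 2.414/3.01×10⁻⁵ = 80.18 kN (tensile).

P ≈ 80.2 kN (tensile)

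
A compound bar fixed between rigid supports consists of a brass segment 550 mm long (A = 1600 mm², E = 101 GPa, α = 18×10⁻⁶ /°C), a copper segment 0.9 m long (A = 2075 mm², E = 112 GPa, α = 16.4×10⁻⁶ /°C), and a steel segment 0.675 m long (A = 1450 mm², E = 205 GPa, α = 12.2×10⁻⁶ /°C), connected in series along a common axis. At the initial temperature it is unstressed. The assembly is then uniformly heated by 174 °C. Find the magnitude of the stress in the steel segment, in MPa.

With the walls removed the bar would change length by δ_free = Σ αᵢΔT Lᵢ = 18×10⁻⁶×174×550 + 16.4×10⁻⁶×174×900 + 12.2×10⁻⁶×174×675 = 5.724 mm.
The walls prevent any net length change, so an axial force P (same in every segment) develops. Compatibility: P · Σ Lᵢ/(AᵢEᵢ) = δ_free.
Σ Lᵢ/(AᵢEᵢ) = 550/(1600×101×10³) + 900/(2075×112×10³) + 675/(1450×205×10³) = 9.547×10⁻⁶ mm/N.
Hence P = δ_free / Σ(L/AE) = 5.724/9.547×10⁻⁶ = 599.5 kN (compressive).
σ_{steel} = P / A = 599500 / 1450 = 413.5 MPa.

σ ≈ 413 MPa (compressive)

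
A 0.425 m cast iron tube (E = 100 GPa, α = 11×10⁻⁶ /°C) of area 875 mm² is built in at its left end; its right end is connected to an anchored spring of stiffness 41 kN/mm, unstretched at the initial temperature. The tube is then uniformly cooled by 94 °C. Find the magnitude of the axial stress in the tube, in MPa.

σ ≈ 17.2 MPa (tensile)

Free thermal contraction: δ_free = αΔT L = 11×10⁻⁶ × 94 × 425 = 0.4395 mm.
With a force P in the spring, the elastic change of the tube is PL/(AE) and that of the spring is P/k; compatibility requires their sum to equal δ_free.
P [ L/(AE) + 1/k ] = δ_free → P [ 425/(875×100×10³) + 1/(41×10³) ] = 0.4395.
P = 0.4395 / 2.925×10⁻⁵ = 15030 N.
σ = P/A = 15030/875 = 17.17 MPa.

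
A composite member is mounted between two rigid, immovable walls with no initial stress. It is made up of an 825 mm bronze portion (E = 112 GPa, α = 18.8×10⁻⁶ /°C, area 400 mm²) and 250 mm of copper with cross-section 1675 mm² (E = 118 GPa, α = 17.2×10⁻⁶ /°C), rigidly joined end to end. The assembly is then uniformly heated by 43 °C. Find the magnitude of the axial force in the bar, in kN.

P ≈ 43.3 kN (compressive)

If the supports were absent, the total length change would be Σ αᵢΔT Lᵢ = 18.8×10⁻⁶×43×825 + 17.2×10⁻⁶×43×250 = 0.8518 mm.
Since the ends are fixed, an axial force P builds up, equal in every segment, with P · Σ Lᵢ/(AᵢEᵢ) = δ_free.
Σ Lᵢ/(AᵢEᵢ) = 825/(400×112×10³) + 250/(1675×118×10³) = 1.968×10⁻⁵ mm/N.
So P = 0.8518 / 1.968×10⁻⁵ = 43.28 kN, compressive.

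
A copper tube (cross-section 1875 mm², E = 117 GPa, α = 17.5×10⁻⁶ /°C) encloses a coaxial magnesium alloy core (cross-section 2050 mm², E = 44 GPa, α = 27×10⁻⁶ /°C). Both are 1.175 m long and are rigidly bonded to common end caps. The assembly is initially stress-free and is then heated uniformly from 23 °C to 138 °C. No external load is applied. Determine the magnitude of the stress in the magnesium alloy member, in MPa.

σ ≈ 34.1 MPa (compressive)

Both members must finish at the same length. With the larger α, the magnesium alloy tends to over-expand; the plates restrain it, putting the magnesium alloy in compression and the copper in tension. With no external load the two internal forces are equal and opposite, magnitude P.
Compatibility of the two members (thermal + elastic change equal): (α₁ − α₂)ΔT = P·[1/(A₁E₁) + 1/(A₂E₂)].
|α₁ − α₂|·ΔT = 9.5×10⁻⁶ × 115 = 0.001092.
1/(A₁E₁) + 1/(A₂E₂) = 1/(1875×117×10³) + 1/(2050×44×10³) = 1.564×10⁻⁸ N⁻¹.
P = 0.001092 / 1.564×10⁻⁸ = 69830 N = 69.83 kN.
σ_{magnesium alloy} = P/A₂ = 69830/2050 = 34.06 MPa, compressive.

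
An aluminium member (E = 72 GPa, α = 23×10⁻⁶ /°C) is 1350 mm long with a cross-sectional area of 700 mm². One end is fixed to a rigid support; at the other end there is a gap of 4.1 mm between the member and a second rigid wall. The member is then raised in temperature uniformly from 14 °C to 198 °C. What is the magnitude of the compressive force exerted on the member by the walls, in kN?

P ≈ 60.2 kN

Unrestrained expansion: δ_free = αΔT L = 23×10⁻⁶ × 184 × 1350 = 5.713 mm.
This exceeds the 4.1 mm gap, so the wall pushes back. The portion of expansion that must be recovered elastically is δ_free − gap = 5.713 − 4.1 = 1.613 mm.
Compatibility: PL/(AE) = 1.613 mm, so σ = P/A = E × (1.613/1350) = 86.04 MPa.
P = σA = 86.04 × 700 = 60.23 kN.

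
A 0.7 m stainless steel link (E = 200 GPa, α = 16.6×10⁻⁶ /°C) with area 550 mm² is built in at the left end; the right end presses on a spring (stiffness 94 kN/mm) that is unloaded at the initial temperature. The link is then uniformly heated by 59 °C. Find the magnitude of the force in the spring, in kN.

If the spring were absent the link would lengthen by αΔT L = 16.6×10⁻⁶ × 59 × 700 = 0.6856 mm.
With a force P in the spring, the elastic change of the link is PL/(AE) and that of the spring is P/k; compatibility requires their sum to equal δ_free.
So P = δ_free / [L/(AE) + 1/k] = 0.6856 / [ 700/(550×200×10³) + 1/(94×10³) ].
P = 0.6856 / 1.7×10⁻⁵ = 40320 N.

P ≈ 40.3 kN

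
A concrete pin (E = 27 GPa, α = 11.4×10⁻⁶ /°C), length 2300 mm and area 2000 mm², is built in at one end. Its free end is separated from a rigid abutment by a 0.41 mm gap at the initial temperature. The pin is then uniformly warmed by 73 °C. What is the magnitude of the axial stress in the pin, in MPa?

Unrestrained expansion: δ_free = αΔT L = 11.4×10⁻⁶ × 73 × 2300 = 1.914 mm.
After closing the 0.41 mm clearance, 1.914 − 0.41 = 1.504 mm of expansion remains to be suppressed by the wall.
So σ = E(δ_free − g)/L = 27×10³ × 1.504/2300 = 17.66 MPa.

σ ≈ 17.7 MPa (compressive)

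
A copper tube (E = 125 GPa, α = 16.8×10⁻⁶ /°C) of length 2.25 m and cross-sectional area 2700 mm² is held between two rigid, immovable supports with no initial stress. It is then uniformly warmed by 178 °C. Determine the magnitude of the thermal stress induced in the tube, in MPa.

σ ≈ 374 MPa (compressive)

Because both ends are immovable the net strain is zero, and the suppressed thermal strain is αΔT = 16.8×10⁻⁶ × 178 = 2990.4×10⁻⁶.
σ = EαΔT = 125×10³ × 16.8×10⁻⁶ × 178 = 373.8 MPa (compressive; the tube is trying to expand).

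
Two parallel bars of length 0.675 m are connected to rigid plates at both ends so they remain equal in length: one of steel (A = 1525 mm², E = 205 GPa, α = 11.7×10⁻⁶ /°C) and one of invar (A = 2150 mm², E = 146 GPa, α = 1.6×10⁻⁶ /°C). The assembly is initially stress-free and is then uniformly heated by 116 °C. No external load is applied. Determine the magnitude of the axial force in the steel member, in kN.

P ≈ 184 kN (compressive in the steel)

The steel has the larger α, so on heating it would change length more than the invar if both were free. The rigid plates force a common final length, so the steel is put into compression and the invar into tension, with equal and opposite forces P (no external load).
Equating the net (thermal + elastic) strains gives |α₁ − α₂|·ΔT = P·[1/(A₁E₁) + 1/(A₂E₂)].
|α₁ − α₂|·ΔT = 10.1×10⁻⁶ × 116 = 0.001172.
1/(A₁E₁) + 1/(A₂E₂) = 1/(1525×205×10³) + 1/(2150×146×10³) = 6.384×10⁻⁹ N⁻¹.
So P = 0.001172 / 6.384×10⁻⁹ = 183.5 kN.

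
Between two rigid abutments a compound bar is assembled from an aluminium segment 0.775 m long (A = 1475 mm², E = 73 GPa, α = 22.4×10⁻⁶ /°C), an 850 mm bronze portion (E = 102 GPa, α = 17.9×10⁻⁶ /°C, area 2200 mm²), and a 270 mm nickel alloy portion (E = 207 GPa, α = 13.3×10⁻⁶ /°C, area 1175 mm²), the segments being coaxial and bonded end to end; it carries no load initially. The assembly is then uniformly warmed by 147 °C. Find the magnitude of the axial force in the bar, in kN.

With the walls removed the bar would change length by δ_free = Σ αᵢΔT Lᵢ = 22.4×10⁻⁶×147×775 + 17.9×10⁻⁶×147×850 + 13.3×10⁻⁶×147×270 = 5.316 mm.
The walls prevent any net length change, so an axial force P (same in every segment) develops. Compatibility: P · Σ Lᵢ/(AᵢEᵢ) = δ_free.
Σ Lᵢ/(AᵢEᵢ) = 775/(1475×73×10³) + 850/(2200×102×10³) + 270/(1175×207×10³) = 1.21×10⁻⁵ mm/N.
So P = 5.316 / 1.21×10⁻⁵ = 439.5 kN, compressive.

P ≈ 440 kN (compressive)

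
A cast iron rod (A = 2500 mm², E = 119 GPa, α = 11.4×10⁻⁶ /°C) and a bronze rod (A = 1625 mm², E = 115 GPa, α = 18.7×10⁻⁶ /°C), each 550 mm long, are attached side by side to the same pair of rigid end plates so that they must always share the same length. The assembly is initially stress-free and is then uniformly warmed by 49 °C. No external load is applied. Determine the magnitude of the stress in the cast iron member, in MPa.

Equilibrium of a rigid end plate with no external load gives equal and opposite internal forces ±P in the two members. Since α_{bronze} > α_{cast iron}, heating drives the bronze into compression and the cast iron into tension.
Compatibility of the two members (thermal + elastic change equal): (α₁ − α₂)ΔT = P·[1/(A₁E₁) + 1/(A₂E₂)].
|α₁ − α₂|·ΔT = 7.3×10⁻⁶ × 49 = 0.0003577.
1/(A₁E₁) + 1/(A₂E₂) = 1/(2500×119×10³) + 1/(1625×115×10³) = 8.713×10⁻⁹ N⁻¹.
So P = 0.0003577 / 8.713×10⁻⁹ = 41.06 kN.
σ_{cast iron} = P/A₁ = 41060/2500 = 16.42 MPa, tensile.

σ ≈ 16.4 MPa (tensile)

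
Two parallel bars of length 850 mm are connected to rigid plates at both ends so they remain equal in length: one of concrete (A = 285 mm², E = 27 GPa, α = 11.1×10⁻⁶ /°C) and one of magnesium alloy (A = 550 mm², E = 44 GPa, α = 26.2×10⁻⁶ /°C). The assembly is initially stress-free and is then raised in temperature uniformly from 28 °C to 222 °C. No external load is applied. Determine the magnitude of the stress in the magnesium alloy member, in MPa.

Equilibrium of a rigid end plate with no external load gives equal and opposite internal forces ±P in the two members. Since α_{magnesium alloy} > α_{concrete}, heating drives the magnesium alloy into compression and the concrete into tension.
Setting the final lengths equal and cancelling L: (α₁ − α₂)ΔT = P/(A₁E₁) + P/(A₂E₂).
|α₁ − α₂|·ΔT = 15.1×10⁻⁶ × 194 = 0.002929.
1/(A₁E₁) + 1/(A₂E₂) = 1/(285×27×10³) + 1/(550×44×10³) = 1.713×10⁻⁷ N⁻¹.
So P = 0.002929 / 1.713×10⁻⁷ = 17.1 kN.
σ_{magnesium alloy} = P/A₂ = 17100/550 = 31.1 MPa, compressive.

σ ≈ 31.1 MPa (compressive)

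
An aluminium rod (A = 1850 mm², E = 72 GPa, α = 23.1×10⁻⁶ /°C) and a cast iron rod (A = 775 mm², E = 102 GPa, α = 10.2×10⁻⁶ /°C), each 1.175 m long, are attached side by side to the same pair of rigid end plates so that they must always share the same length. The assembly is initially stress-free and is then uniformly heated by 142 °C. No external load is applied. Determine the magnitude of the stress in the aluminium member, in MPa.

Both members must finish at the same length. With the larger α, the aluminium tends to over-expand; the plates restrain it, putting the aluminium in compression and the cast iron in tension. With no external load the two internal forces are equal and opposite, magnitude P.
Compatibility of the two members (thermal + elastic change equal): (α₁ − α₂)ΔT = P·[1/(A₁E₁) + 1/(A₂E₂)].
|α₁ − α₂|·ΔT = 12.9×10⁻⁶ × 142 = 0.001832.
1/(A₁E₁) + 1/(A₂E₂) = 1/(1850×72×10³) + 1/(775×102×10³) = 2.016×10⁻⁸ N⁻¹.
P = 0.001832 / 2.016×10⁻⁸ = 90870 N = 90.87 kN.
σ_{aluminium} = P/A₁ = 90870/1850 = 49.12 MPa, compressive.

σ ≈ 49.1 MPa (compressive)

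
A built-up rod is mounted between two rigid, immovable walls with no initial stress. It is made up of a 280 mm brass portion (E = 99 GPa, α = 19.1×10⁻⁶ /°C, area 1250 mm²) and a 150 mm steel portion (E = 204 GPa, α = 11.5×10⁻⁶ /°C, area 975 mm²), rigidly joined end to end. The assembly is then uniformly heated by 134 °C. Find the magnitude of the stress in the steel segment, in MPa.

With the walls removed the bar would change length by δ_free = Σ αᵢΔT Lᵢ = 19.1×10⁻⁶×134×280 + 11.5×10⁻⁶×134×150 = 0.9478 mm.
The rigid supports impose zero overall length change; the single axial force P common to all segments must satisfy P Σ Lᵢ/(AᵢEᵢ) = δ_free.
Σ Lᵢ/(AᵢEᵢ) = 280/(1250×99×10³) + 150/(975×204×10³) = 3.017×10⁻⁶ mm/N.
So P = 0.9478 / 3.017×10⁻⁶ = 314.2 kN, compressive.
σ_{steel} = P / A = 314200 / 975 = 322.2 MPa.

σ ≈ 322 MPa (compressive)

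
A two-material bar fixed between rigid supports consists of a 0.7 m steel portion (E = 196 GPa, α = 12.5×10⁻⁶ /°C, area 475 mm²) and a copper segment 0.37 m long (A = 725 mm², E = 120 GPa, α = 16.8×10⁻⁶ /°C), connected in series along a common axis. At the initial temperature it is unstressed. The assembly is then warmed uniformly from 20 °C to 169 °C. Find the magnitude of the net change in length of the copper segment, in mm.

|ΔL| ≈ 0.121 mm

With the walls removed the bar would change length by δ_free = Σ αᵢΔT Lᵢ = 12.5×10⁻⁶×149×700 + 16.8×10⁻⁶×149×370 = 2.23 mm.
The rigid supports impose zero overall length change; the single axial force P common to all segments must satisfy P Σ Lᵢ/(AᵢEᵢ) = δ_free.
The series flexibility is Σ Lᵢ/(AᵢEᵢ) = 700/(475×196×10³) + 370/(725×120×10³) = 1.177×10⁻⁵ mm/N.
P = 2.23 / 1.177×10⁻⁵ = 189400 N = 189.4 kN, compressive.
For the copper segment, free thermal change = 16.8×10⁻⁶×149×370 = 0.9262 mm and elastic change from P = 189400×370/(725×120×10³) = 0.8056 mm; these oppose, so the net change is 0.121 mm (segment lengthens).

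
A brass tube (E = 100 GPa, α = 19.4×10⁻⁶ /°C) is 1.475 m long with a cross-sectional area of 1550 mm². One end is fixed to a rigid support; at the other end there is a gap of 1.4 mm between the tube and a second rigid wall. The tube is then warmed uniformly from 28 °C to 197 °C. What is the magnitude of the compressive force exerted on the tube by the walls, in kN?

P ≈ 361 kN

Free thermal elongation = αΔT L = 19.4×10⁻⁶ × 169 × 1475 = 4.836 mm.
After closing the 1.4 mm clearance, 4.836 − 1.4 = 3.436 mm of expansion remains to be suppressed by the wall.
So σ = E(δ_free − g)/L = 100×10³ × 3.436/1475 = 232.9 MPa.
P = σA = 232.9 × 1550 = 361.1 kN.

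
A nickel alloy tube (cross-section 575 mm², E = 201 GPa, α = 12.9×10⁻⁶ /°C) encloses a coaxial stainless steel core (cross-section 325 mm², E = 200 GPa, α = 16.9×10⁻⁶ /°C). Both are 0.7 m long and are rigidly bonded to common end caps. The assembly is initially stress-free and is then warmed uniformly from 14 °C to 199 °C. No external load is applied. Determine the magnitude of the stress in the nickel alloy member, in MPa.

σ ≈ 53.5 MPa (tensile)

The stainless steel has the larger α, so on heating it would change length more than the nickel alloy if both were free. The rigid plates force a common final length, so the stainless steel is put into compression and the nickel alloy into tension, with equal and opposite forces P (no external load).
Equating the net (thermal + elastic) strains gives |α₁ − α₂|·ΔT = P·[1/(A₁E₁) + 1/(A₂E₂)].
|α₁ − α₂|·ΔT = 4×10⁻⁶ × 185 = 0.00074.
1/(A₁E₁) + 1/(A₂E₂) = 1/(575×201×10³) + 1/(325×200×10³) = 2.404×10⁻⁸ N⁻¹.
So P = 0.00074 / 2.404×10⁻⁸ = 30.79 kN.
σ_{nickel alloy} = P/A₁ = 30790/575 = 53.54 MPa, tensile.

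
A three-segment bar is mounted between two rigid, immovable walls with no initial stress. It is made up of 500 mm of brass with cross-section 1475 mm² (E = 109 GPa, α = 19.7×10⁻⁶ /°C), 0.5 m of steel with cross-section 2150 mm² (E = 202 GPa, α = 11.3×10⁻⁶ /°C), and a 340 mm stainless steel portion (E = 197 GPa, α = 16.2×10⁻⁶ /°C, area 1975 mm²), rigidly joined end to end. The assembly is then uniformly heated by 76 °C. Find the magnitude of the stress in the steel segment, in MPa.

With the walls removed the bar would change length by δ_free = Σ αᵢΔT Lᵢ = 19.7×10⁻⁶×76×500 + 11.3×10⁻⁶×76×500 + 16.2×10⁻⁶×76×340 = 1.597 mm.
The rigid supports impose zero overall length change; the single axial force P common to all segments must satisfy P Σ Lᵢ/(AᵢEᵢ) = δ_free.
The series flexibility is Σ Lᵢ/(AᵢEᵢ) = 500/(1475×109×10³) + 500/(2150×202×10³) + 340/(1975×197×10³) = 5.135×10⁻⁶ mm/N.
Hence P = δ_free / Σ(L/AE) = 1.597/5.135×10⁻⁶ = 310.9 kN (compressive).
σ_{steel} = P / A = 310900 / 2150 = 144.6 MPa.

σ ≈ 145 MPa (compressive)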